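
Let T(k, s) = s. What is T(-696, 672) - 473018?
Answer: -472346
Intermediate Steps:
T(-696, 672) - 473018 = 672 - 473018 = -472346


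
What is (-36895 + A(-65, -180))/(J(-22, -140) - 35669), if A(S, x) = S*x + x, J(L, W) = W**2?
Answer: 25375/16069 ≈ 1.5791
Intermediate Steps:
A(S, x) = x + S*x
(-36895 + A(-65, -180))/(J(-22, -140) - 35669) = (-36895 - 180*(1 - 65))/((-140)**2 - 35669) = (-36895 - 180*(-64))/(19600 - 35669) = (-36895 + 11520)/(-16069) = -25375*(-1/16069) = 25375/16069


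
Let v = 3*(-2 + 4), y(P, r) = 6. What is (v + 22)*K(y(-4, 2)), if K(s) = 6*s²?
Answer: 6048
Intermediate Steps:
v = 6 (v = 3*2 = 6)
(v + 22)*K(y(-4, 2)) = (6 + 22)*(6*6²) = 28*(6*36) = 28*216 = 6048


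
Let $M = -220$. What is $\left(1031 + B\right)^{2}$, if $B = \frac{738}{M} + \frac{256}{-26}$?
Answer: $\frac{2118343435209}{2044900} \approx 1.0359 \cdot 10^{6}$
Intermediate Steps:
$B = - \frac{18877}{1430}$ ($B = \frac{738}{-220} + \frac{256}{-26} = 738 \left(- \frac{1}{220}\right) + 256 \left(- \frac{1}{26}\right) = - \frac{369}{110} - \frac{128}{13} = - \frac{18877}{1430} \approx -13.201$)
$\left(1031 + B\right)^{2} = \left(1031 - \frac{18877}{1430}\right)^{2} = \left(\frac{1455453}{1430}\right)^{2} = \frac{2118343435209}{2044900}$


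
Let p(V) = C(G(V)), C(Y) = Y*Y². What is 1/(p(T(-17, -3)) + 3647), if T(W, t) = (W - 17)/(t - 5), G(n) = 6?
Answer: 1/3863 ≈ 0.00025887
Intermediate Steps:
T(W, t) = (-17 + W)/(-5 + t)
C(Y) = Y³
p(V) = 216 (p(V) = 6³ = 216)
1/(p(T(-17, -3)) + 3647) = 1/(216 + 3647) = 1/3863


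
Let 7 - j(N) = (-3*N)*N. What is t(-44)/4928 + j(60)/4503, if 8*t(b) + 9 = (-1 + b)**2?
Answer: 1942559/792528 ≈ 2.4511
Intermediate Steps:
j(N) = 7 + 3*N**2 (j(N) = 7 - (-3*N)*N = 7 - (-3)*N**2 = 7 + 3*N**2)
t(b) = -9/8 + (-1 + b)**2/8
t(-44)/4928 + j(60)/4503 = (-9/8 + (-1 - 44)**2/8)/4928 + (7 + 3*60**2)/4503 = (-9/8 + (1/8)*(-45)**2)*(1/4928) + (7 + 3*3600)*(1/4503) = (-9/8 + (1/8)*2025)*(1/4928) + (7 + 10800)*(1/4503) = (-9/8 + 2025/8)*(1/4928) + 10807*(1/4503) = 252*(1/4928) + 10807/4503 = 9/176 + 10807/4503 = 1942559/792528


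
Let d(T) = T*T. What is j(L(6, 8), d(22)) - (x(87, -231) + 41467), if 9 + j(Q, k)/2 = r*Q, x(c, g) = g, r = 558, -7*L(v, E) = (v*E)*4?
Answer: -503050/7 ≈ -71864.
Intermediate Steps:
L(v, E) = -4*E*v/7 (L(v, E) = -v*E*4/7 = -E*v*4/7 = -4*E*v/7)
d(T) = T²
j(Q, k) = -18 + 1116*Q (j(Q, k) = -18 + 2*(558*Q) = -18 + 1116*Q)
j(L(6, 8), d(22)) - (x(87, -231) + 41467) = (-18 + 1116*(-4/7*8*6)) - (-231 + 41467) = (-18 + 1116*(-192/7)) - 1*41236 = (-18 - 214272/7) - 41236 = -214398/7 - 41236 = -503050/7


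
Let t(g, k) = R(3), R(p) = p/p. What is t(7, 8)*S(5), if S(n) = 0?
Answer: 0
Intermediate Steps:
R(p) = 1
t(g, k) = 1
t(7, 8)*S(5) = 1*0 = 0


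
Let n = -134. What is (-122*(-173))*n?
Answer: -2828204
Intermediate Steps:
(-122*(-173))*n = -122*(-173)*(-134) = 21106*(-134) = -2828204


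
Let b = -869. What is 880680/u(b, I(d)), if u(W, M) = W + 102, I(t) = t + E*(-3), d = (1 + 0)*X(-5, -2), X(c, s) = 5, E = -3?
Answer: -880680/767 ≈ -1148.2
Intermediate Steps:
d = 5 (d = (1 + 0)*5 = 1*5 = 5)
I(t) = 9 + t (I(t) = t - 3*(-3) = t + 9 = 9 + t)
u(W, M) = 102 + W
880680/u(b, I(d)) = 880680/(102 - 869) = 880680/(-767) = 880680*(-1/767) = -880680/767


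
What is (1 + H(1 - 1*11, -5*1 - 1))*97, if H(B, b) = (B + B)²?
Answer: 38897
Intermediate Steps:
H(B, b) = 4*B² (H(B, b) = (2*B)² = 4*B²)
(1 + H(1 - 1*11, -5*1 - 1))*97 = (1 + 4*(1 - 1*11)²)*97 = (1 + 4*(1 - 11)²)*97 = (1 + 4*(-10)²)*97 = (1 + 4*100)*97 = (1 + 400)*97 = 401*97 = 38897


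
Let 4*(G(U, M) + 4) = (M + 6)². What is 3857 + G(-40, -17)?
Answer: 15533/4 ≈ 3883.3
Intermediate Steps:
G(U, M) = -4 + (6 + M)²/4 (G(U, M) = -4 + (M + 6)²/4 = -4 + (6 + M)²/4)
3857 + G(-40, -17) = 3857 + (-4 + (6 - 17)²/4) = 3857 + (-4 + (¼)*(-11)²) = 3857 + (-4 + (¼)*121) = 3857 + (-4 + 121/4) = 3857 + 105/4 = 15533/4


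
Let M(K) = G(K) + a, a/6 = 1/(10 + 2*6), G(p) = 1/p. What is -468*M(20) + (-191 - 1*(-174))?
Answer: -9242/55 ≈ -168.04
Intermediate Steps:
a = 3/11 (a = 6/(10 + 2*6) = 6/(10 + 12) = 6/22 = 6*(1/22) = 3/11 ≈ 0.27273)
M(K) = 3/11 + 1/K (M(K) = 1/K + 3/11 = 3/11 + 1/K)
-468*M(20) + (-191 - 1*(-174)) = -468*(3/11 + 1/20) + (-191 - 1*(-174)) = -468*(3/11 + 1/20) + (-191 + 174) = -468*71/220 - 17 = -8307/55 - 17 = -9242/55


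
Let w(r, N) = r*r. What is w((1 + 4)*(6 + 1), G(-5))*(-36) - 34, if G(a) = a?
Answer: -44134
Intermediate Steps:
w(r, N) = r²
w((1 + 4)*(6 + 1), G(-5))*(-36) - 34 = ((1 + 4)*(6 + 1))²*(-36) - 34 = (5*7)²*(-36) - 34 = 35²*(-36) - 34 = 1225*(-36) - 34 = -44100 - 34 = -44134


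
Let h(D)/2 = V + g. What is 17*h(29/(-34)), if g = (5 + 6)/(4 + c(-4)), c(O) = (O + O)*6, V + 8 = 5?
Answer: -221/2 ≈ -110.50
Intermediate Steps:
V = -3 (V = -8 + 5 = -3)
c(O) = 12*O (c(O) = (2*O)*6 = 12*O)
g = -¼ (g = (5 + 6)/(4 + 12*(-4)) = 11/(4 - 48) = 11/(-44) = 11*(-1/44) = -¼ ≈ -0.25000)
h(D) = -13/2 (h(D) = 2*(-3 - ¼) = 2*(-13/4) = -13/2)
17*h(29/(-34)) = 17*(-13/2) = -221/2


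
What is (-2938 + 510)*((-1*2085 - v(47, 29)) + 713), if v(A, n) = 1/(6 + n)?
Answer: 116594988/35 ≈ 3.3313e+6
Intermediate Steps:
(-2938 + 510)*((-1*2085 - v(47, 29)) + 713) = (-2938 + 510)*((-1*2085 - 1/(6 + 29)) + 713) = -2428*((-2085 - 1/35) + 713) = -2428*(-72976/35 + 713) = -2428*(-48021/35) = 116594988/35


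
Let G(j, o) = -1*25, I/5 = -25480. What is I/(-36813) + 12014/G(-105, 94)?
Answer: -62726626/131475 ≈ -477.10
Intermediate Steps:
I = -127400 (I = 5*(-25480) = -127400)
G(j, o) = -25
I/(-36813) + 12014/G(-105, 94) = -127400/(-36813) + 12014/(-25) = -127400*(-1/36813) + 12014*(-1/25) = 18200/5259 - 12014/25 = -62726626/131475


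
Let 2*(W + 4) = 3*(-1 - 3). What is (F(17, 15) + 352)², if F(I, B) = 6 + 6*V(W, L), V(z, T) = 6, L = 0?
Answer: 155236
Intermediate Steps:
W = -10 (W = -4 + (3*(-1 - 3))/2 = -4 + (3*(-4))/2 = -4 + (½)*(-12) = -4 - 6 = -10)
F(I, B) = 42 (F(I, B) = 6 + 6*6 = 6 + 36 = 42)
(F(17, 15) + 352)² = (42 + 352)² = 394² = 155236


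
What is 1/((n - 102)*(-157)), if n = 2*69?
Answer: -1/5652 ≈ -0.00017693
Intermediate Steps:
n = 138
1/((n - 102)*(-157)) = 1/((138 - 102)*(-157)) = 1/(36*(-157)) = 1/(-5652) = -1/5652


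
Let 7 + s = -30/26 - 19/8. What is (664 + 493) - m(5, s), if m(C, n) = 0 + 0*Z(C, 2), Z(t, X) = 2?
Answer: 1157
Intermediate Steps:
s = -1095/104 (s = -7 + (-30/26 - 19/8) = -7 + (-30*1/26 - 19*⅛) = -7 + (-15/13 - 19/8) = -7 - 367/104 = -1095/104 ≈ -10.529)
m(C, n) = 0 (m(C, n) = 0 + 0*2 = 0 + 0 = 0)
(664 + 493) - m(5, s) = (664 + 493) - 1*0 = 1157 + 0 = 1157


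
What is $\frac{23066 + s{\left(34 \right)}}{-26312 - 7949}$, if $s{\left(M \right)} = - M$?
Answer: $- \frac{23032}{34261} \approx -0.67225$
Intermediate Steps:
$\frac{23066 + s{\left(34 \right)}}{-26312 - 7949} = \frac{23066 - 34}{-26312 - 7949} = \frac{23032}{-26312 - 7949} = \frac{23032}{-34261} = 23032 \left(- \frac{1}{34261}\right) = - \frac{23032}{34261}$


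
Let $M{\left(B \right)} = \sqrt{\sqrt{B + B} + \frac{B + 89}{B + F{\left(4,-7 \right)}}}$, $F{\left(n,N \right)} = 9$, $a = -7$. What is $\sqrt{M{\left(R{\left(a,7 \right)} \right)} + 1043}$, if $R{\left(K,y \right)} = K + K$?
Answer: $\sqrt{1043 + \sqrt{-15 + 2 i \sqrt{7}}} \approx 32.306 + 0.0608 i$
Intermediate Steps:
$R{\left(K,y \right)} = 2 K$
$M{\left(B \right)} = \sqrt{\sqrt{2} \sqrt{B} + \frac{89 + B}{9 + B}}$ ($M{\left(B \right)} = \sqrt{\sqrt{B + B} + \frac{B + 89}{B + 9}} = \sqrt{\sqrt{2 B} + \frac{89 + B}{9 + B}} = \sqrt{\sqrt{2} \sqrt{B} + \frac{89 + B}{9 + B}}$)
$\sqrt{M{\left(R{\left(a,7 \right)} \right)} + 1043} = \sqrt{\sqrt{\frac{89 + 2 \left(-7\right) + \sqrt{2} \sqrt{2 \left(-7\right)} \left(9 + 2 \left(-7\right)\right)}{9 + 2 \left(-7\right)}} + 1043} = \sqrt{\sqrt{\frac{89 - 14 + \sqrt{2} \sqrt{-14} \left(9 - 14\right)}{9 - 14}} + 1043} = \sqrt{\sqrt{\frac{89 - 14 + \sqrt{2} i \sqrt{14} \left(-5\right)}{-5}} + 1043} = \sqrt{\sqrt{- \frac{89 - 14 - 10 i \sqrt{7}}{5}} + 1043} = \sqrt{\sqrt{- \frac{75 - 10 i \sqrt{7}}{5}} + 1043} = \sqrt{\sqrt{-15 + 2 i \sqrt{7}} + 1043} = \sqrt{1043 + \sqrt{-15 + 2 i \sqrt{7}}}$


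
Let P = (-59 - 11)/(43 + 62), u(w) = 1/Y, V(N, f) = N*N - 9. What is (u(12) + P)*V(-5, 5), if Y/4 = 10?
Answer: -154/15 ≈ -10.267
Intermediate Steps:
Y = 40 (Y = 4*10 = 40)
V(N, f) = -9 + N**2 (V(N, f) = N**2 - 9 = -9 + N**2)
u(w) = 1/40
P = -2/3 (P = -70/105 = -70*1/105 = -2/3 ≈ -0.66667)
(u(12) + P)*V(-5, 5) = (1/40 - 2/3)*(-9 + (-5)**2) = -77*(-9 + 25)/120 = -77/120*16 = -154/15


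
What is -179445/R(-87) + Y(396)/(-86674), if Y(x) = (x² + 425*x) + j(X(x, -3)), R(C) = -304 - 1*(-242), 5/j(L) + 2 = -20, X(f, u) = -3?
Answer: 170863646273/59111668 ≈ 2890.5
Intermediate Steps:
j(L) = -5/22 (j(L) = 5/(-2 - 20) = 5/(-22) = 5*(-1/22) = -5/22)
R(C) = -62 (R(C) = -304 + 242 = -62)
Y(x) = -5/22 + x² + 425*x (Y(x) = (x² + 425*x) - 5/22 = -5/22 + x² + 425*x)
-179445/R(-87) + Y(396)/(-86674) = -179445/(-62) + (-5/22 + 396² + 425*396)/(-86674) = -179445*(-1/62) + (-5/22 + 156816 + 168300)*(-1/86674) = 179445/62 + (7152547/22)*(-1/86674) = 179445/62 - 7152547/1906828 = 170863646273/59111668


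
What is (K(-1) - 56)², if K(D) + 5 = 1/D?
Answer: 3844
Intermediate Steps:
K(D) = -5 + 1/D
(K(-1) - 56)² = ((-5 + 1/(-1)) - 56)² = ((-5 - 1) - 56)² = (-6 - 56)² = (-62)² = 3844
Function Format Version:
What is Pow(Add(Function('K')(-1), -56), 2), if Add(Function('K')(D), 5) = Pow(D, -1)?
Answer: 3844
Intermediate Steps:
Function('K')(D) = Add(-5, Pow(D, -1))
Pow(Add(Function('K')(-1), -56), 2) = Pow(Add(Add(-5, Pow(-1, -1)), -56), 2) = Pow(Add(Add(-5, -1), -56), 2) = Pow(Add(-6, -56), 2) = Pow(-62, 2) = 3844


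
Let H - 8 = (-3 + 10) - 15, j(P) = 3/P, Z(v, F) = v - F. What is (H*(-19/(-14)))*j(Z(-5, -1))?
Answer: 0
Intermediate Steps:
H = 0 (H = 8 + ((-3 + 10) - 15) = 8 + (7 - 15) = 8 - 8 = 0)
(H*(-19/(-14)))*j(Z(-5, -1)) = (0*(-19/(-14)))*(3/(-5 - 1*(-1))) = (0*(-19*(-1/14)))*(3/(-5 + 1)) = (0*(19/14))*(3/(-4)) = 0*(3*(-¼)) = 0*(-¾) = 0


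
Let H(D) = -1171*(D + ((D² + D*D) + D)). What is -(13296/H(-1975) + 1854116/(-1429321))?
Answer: 1410773463874568/1087551088799525 ≈ 1.2972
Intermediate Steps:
H(D) = -2342*D - 2342*D² (H(D) = -1171*(D + ((D² + D²) + D)) = -1171*(D + (2*D² + D)) = -1171*(D + (D + 2*D²)) = -1171*(2*D + 2*D²) = -2342*D - 2342*D²)
-(13296/H(-1975) + 1854116/(-1429321)) = -(13296/((-2342*(-1975)*(1 - 1975))) + 1854116/(-1429321)) = -(13296/((-2342*(-1975)*(-1974))) + 1854116*(-1/1429321)) = -(13296/(-9130638300) - 1854116/1429321) = -(13296*(-1/9130638300) - 1854116/1429321) = -(-1108/760886525 - 1854116/1429321) = -1*(-1410773463874568/1087551088799525) = 1410773463874568/1087551088799525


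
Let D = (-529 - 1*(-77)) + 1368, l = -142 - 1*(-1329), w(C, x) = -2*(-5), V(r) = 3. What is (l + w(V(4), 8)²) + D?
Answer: 2203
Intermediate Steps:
w(C, x) = 10
l = 1187 (l = -142 + 1329 = 1187)
D = 916 (D = (-529 + 77) + 1368 = -452 + 1368 = 916)
(l + w(V(4), 8)²) + D = (1187 + 10²) + 916 = (1187 + 100) + 916 = 1287 + 916 = 2203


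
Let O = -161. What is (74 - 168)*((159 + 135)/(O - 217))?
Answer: 658/9 ≈ 73.111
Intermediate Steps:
(74 - 168)*((159 + 135)/(O - 217)) = (74 - 168)*((159 + 135)/(-161 - 217)) = -27636/(-378) = -27636*(-1)/378 = -94*(-7/9) = 658/9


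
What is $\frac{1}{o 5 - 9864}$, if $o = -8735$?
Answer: $- \frac{1}{53539} \approx -1.8678 \cdot 10^{-5}$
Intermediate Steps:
$\frac{1}{o 5 - 9864} = \frac{1}{\left(-8735\right) 5 - 9864} = \frac{1}{-43675 - 9864} = \frac{1}{-53539} = - \frac{1}{53539}$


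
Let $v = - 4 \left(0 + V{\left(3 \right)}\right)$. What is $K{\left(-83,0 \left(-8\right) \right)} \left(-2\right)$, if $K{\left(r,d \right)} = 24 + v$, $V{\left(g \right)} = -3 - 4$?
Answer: $-104$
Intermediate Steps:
$V{\left(g \right)} = -7$
$v = 28$ ($v = - 4 \left(0 - 7\right) = \left(-4\right) \left(-7\right) = 28$)
$K{\left(r,d \right)} = 52$ ($K{\left(r,d \right)} = 24 + 28 = 52$)
$K{\left(-83,0 \left(-8\right) \right)} \left(-2\right) = 52 \left(-2\right) = -104$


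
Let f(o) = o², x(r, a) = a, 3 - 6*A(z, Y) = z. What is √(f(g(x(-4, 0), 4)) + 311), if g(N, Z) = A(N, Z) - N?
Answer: √1245/2 ≈ 17.642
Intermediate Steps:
A(z, Y) = ½ - z/6
g(N, Z) = ½ - 7*N/6 (g(N, Z) = (½ - N/6) - N = ½ - 7*N/6)
√(f(g(x(-4, 0), 4)) + 311) = √((½ - 7/6*0)² + 311) = √((½ + 0)² + 311) = √((½)² + 311) = √(¼ + 311) = √(1245/4) = √1245/2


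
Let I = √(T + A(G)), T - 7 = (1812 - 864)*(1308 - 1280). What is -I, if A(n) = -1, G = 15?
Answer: -15*√118 ≈ -162.94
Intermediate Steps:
T = 26551 (T = 7 + (1812 - 864)*(1308 - 1280) = 7 + 948*28 = 7 + 26544 = 26551)
I = 15*√118 (I = √(26551 - 1) = √26550 = 15*√118 ≈ 162.94)
-I = -15*√118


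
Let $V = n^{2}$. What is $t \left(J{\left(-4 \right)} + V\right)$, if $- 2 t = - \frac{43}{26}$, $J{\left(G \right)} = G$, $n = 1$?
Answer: $- \frac{129}{52} \approx -2.4808$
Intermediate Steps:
$V = 1$ ($V = 1^{2} = 1$)
$t = \frac{43}{52}$ ($t = - \frac{\left(-43\right) \frac{1}{26}}{2} = \left(- \frac{1}{2}\right) \left(- \frac{43}{26}\right) = \frac{43}{52} \approx 0.82692$)
$t \left(J{\left(-4 \right)} + V\right) = \frac{43 \left(-4 + 1\right)}{52} = \frac{43}{52} \left(-3\right) = - \frac{129}{52}$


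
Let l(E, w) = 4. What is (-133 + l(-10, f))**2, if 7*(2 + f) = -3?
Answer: 16641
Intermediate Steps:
f = -17/7 (f = -2 + (1/7)*(-3) = -2 - 3/7 = -17/7 ≈ -2.4286)
(-133 + l(-10, f))**2 = (-133 + 4)**2 = (-129)**2 = 16641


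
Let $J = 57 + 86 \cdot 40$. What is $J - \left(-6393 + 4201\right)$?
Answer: $5689$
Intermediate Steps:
$J = 3497$ ($J = 57 + 3440 = 3497$)
$J - \left(-6393 + 4201\right) = 3497 - \left(-6393 + 4201\right) = 3497 - -2192 = 3497 + 2192 = 5689$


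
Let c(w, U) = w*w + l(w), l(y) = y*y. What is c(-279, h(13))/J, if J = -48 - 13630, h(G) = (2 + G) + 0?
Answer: -77841/6839 ≈ -11.382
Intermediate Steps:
l(y) = y**2
h(G) = 2 + G
c(w, U) = 2*w**2 (c(w, U) = w*w + w**2 = w**2 + w**2 = 2*w**2)
J = -13678
c(-279, h(13))/J = (2*(-279)**2)/(-13678) = (2*77841)*(-1/13678) = 155682*(-1/13678) = -77841/6839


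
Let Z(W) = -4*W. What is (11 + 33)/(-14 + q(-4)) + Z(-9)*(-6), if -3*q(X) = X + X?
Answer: -3738/17 ≈ -219.88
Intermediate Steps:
q(X) = -2*X/3 (q(X) = -(X + X)/3 = -2*X/3)
(11 + 33)/(-14 + q(-4)) + Z(-9)*(-6) = (11 + 33)/(-14 - 2/3*(-4)) - 4*(-9)*(-6) = 44/(-14 + 8/3) + 36*(-6) = 44/(-34/3) - 216 = 44*(-3/34) - 216 = -66/17 - 216 = -3738/17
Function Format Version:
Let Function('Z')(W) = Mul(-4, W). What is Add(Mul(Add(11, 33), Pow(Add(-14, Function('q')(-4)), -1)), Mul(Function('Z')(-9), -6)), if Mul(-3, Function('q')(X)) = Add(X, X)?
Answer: Rational(-3738, 17) ≈ -219.88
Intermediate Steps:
Function('q')(X) = Mul(Rational(-2, 3), X) (Function('q')(X) = Mul(Rational(-1, 3), Add(X, X)) = Mul(Rational(-1, 3), Mul(2, X)) = Mul(Rational(-2, 3), X))
Add(Mul(Add(11, 33), Pow(Add(-14, Function('q')(-4)), -1)), Mul(Function('Z')(-9), -6)) = Add(Mul(Add(11, 33), Pow(Add(-14, Mul(Rational(-2, 3), -4)), -1)), Mul(Mul(-4, -9), -6)) = Add(Mul(44, Pow(Add(-14, Rational(8, 3)), -1)), Mul(36, -6)) = Add(Mul(44, Pow(Rational(-34, 3), -1)), -216) = Add(Mul(44, Rational(-3, 34)), -216) = Add(Rational(-66, 17), -216) = Rational(-3738, 17)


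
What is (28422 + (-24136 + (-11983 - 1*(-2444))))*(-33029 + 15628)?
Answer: 91407453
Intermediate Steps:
(28422 + (-24136 + (-11983 - 1*(-2444))))*(-33029 + 15628) = (28422 + (-24136 + (-11983 + 2444)))*(-17401) = (28422 + (-24136 - 9539))*(-17401) = (28422 - 33675)*(-17401) = -5253*(-17401) = 91407453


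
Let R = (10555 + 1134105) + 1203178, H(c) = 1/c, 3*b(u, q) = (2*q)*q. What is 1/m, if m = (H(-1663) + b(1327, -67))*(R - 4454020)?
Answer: -4989/31446162900802 ≈ -1.5865e-10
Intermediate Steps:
b(u, q) = 2*q²/3 (b(u, q) = ((2*q)*q)/3 = (2*q²)/3 = 2*q²/3)
R = 2347838 (R = 1144660 + 1203178 = 2347838)
m = -31446162900802/4989 (m = (1/(-1663) + (⅔)*(-67)²)*(2347838 - 4454020) = (-1/1663 + (⅔)*4489)*(-2106182) = (-1/1663 + 8978/3)*(-2106182) = (14930411/4989)*(-2106182) = -31446162900802/4989 ≈ -6.3031e+9)
1/m = 1/(-31446162900802/4989) = -4989/31446162900802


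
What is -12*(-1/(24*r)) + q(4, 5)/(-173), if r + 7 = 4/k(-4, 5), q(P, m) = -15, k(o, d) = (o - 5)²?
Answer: 2877/194798 ≈ 0.014769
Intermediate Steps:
k(o, d) = (-5 + o)²
r = -563/81 (r = -7 + 4/((-5 - 4)²) = -7 + 4/((-9)²) = -7 + 4/81 = -563/81 ≈ -6.9506)
-12*(-1/(24*r)) + q(4, 5)/(-173) = -12/(-6*4*(-563/81)) - 15/(-173) = -12/((-24*(-563/81))) - 15*(-1/173) = -12/4504/27 + 15/173 = -12*27/4504 + 15/173 = -81/1126 + 15/173 = 2877/194798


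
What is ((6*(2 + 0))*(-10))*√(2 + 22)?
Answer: -240*√6 ≈ -587.88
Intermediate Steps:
((6*(2 + 0))*(-10))*√(2 + 22) = ((6*2)*(-10))*√24 = (12*(-10))*(2*√6) = -240*√6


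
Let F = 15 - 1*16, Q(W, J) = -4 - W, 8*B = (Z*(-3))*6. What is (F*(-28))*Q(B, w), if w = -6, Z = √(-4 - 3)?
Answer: -112 + 63*I*√7 ≈ -112.0 + 166.68*I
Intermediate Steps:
Z = I*√7 (Z = √(-7) = I*√7 ≈ 2.6458*I)
B = -9*I*√7/4 (B = (((I*√7)*(-3))*6)/8 = (-3*I*√7*6)/8 = (-18*I*√7)/8 = -9*I*√7/4 ≈ -5.9529*I)
F = -1 (F = 15 - 16 = -1)
(F*(-28))*Q(B, w) = (-1*(-28))*(-4 - (-9)*I*√7/4) = 28*(-4 + 9*I*√7/4) = -112 + 63*I*√7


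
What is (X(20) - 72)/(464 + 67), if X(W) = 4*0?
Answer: -8/59 ≈ -0.13559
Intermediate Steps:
X(W) = 0
(X(20) - 72)/(464 + 67) = (0 - 72)/(464 + 67) = -72/531 = -72*1/531 = -8/59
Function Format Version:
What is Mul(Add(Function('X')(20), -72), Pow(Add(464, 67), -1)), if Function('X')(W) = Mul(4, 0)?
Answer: Rational(-8, 59) ≈ -0.13559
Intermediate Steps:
Function('X')(W) = 0
Mul(Add(Function('X')(20), -72), Pow(Add(464, 67), -1)) = Mul(Add(0, -72), Pow(Add(464, 67), -1)) = Mul(-72, Pow(531, -1)) = Mul(-72, Rational(1, 531)) = Rational(-8, 59)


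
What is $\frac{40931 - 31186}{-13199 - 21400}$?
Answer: $- \frac{9745}{34599} \approx -0.28166$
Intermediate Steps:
$\frac{40931 - 31186}{-13199 - 21400} = \frac{9745}{-34599} = 9745 \left(- \frac{1}{34599}\right) = - \frac{9745}{34599}$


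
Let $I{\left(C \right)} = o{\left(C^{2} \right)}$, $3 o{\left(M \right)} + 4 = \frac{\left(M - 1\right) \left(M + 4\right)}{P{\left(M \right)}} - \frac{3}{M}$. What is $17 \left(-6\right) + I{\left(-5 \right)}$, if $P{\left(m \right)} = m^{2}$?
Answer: $- \frac{193129}{1875} \approx -103.0$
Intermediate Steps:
$o{\left(M \right)} = - \frac{4}{3} - \frac{1}{M} + \frac{\left(-1 + M\right) \left(4 + M\right)}{3 M^{2}}$ ($o{\left(M \right)} = - \frac{4}{3} + \frac{\frac{\left(M - 1\right) \left(M + 4\right)}{M^{2}} - \frac{3}{M}}{3} = - \frac{4}{3} + \frac{\frac{\left(-1 + M\right) \left(4 + M\right)}{M^{2}} - \frac{3}{M}}{3} = - \frac{4}{3} + \frac{- \frac{3}{M} + \frac{\left(-1 + M\right) \left(4 + M\right)}{M^{2}}}{3} = - \frac{4}{3} - \left(\frac{1}{M} - \frac{\left(-1 + M\right) \left(4 + M\right)}{3 M^{2}}\right) = - \frac{4}{3} - \frac{1}{M} + \frac{\left(-1 + M\right) \left(4 + M\right)}{3 M^{2}}$)
$I{\left(C \right)} = -1 - \frac{4}{3 C^{4}}$
$17 \left(-6\right) + I{\left(-5 \right)} = 17 \left(-6\right) - \left(1 + \frac{4}{3 \cdot 625}\right) = -102 - \frac{1879}{1875} = - \frac{193129}{1875}$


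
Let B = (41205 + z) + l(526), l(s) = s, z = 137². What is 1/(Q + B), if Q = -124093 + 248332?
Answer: 1/184739 ≈ 5.4130e-6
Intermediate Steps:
z = 18769
Q = 124239
B = 60500 (B = (41205 + 18769) + 526 = 59974 + 526 = 60500)
1/(Q + B) = 1/(124239 + 60500) = 1/184739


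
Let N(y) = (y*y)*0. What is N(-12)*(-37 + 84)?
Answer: 0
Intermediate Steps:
N(y) = 0 (N(y) = y**2*0 = 0)
N(-12)*(-37 + 84) = 0*(-37 + 84) = 0*47 = 0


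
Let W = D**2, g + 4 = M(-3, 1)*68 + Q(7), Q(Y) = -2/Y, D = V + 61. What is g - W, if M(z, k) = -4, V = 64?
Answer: -111309/7 ≈ -15901.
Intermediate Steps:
D = 125 (D = 64 + 61 = 125)
g = -1934/7 (g = -4 + (-4*68 - 2/7) = -4 + (-272 - 2*1/7) = -4 + (-272 - 2/7) = -4 - 1906/7 = -1934/7 ≈ -276.29)
W = 15625 (W = 125**2 = 15625)
g - W = -1934/7 - 1*15625 = -1934/7 - 15625 = -111309/7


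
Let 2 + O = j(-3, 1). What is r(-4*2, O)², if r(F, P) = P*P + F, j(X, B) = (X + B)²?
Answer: 16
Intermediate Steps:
j(X, B) = (B + X)²
O = 2 (O = -2 + (1 - 3)² = -2 + (-2)² = -2 + 4 = 2)
r(F, P) = F + P² (r(F, P) = P² + F = F + P²)
r(-4*2, O)² = (-4*2 + 2²)² = (-8 + 4)² = (-4)² = 16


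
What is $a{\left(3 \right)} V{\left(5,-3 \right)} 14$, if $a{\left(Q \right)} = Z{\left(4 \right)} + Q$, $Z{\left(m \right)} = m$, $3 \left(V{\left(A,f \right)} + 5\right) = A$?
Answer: $- \frac{980}{3} \approx -326.67$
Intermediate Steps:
$V{\left(A,f \right)} = -5 + \frac{A}{3}$
$a{\left(Q \right)} = 4 + Q$
$a{\left(3 \right)} V{\left(5,-3 \right)} 14 = \left(4 + 3\right) \left(-5 + \frac{1}{3} \cdot 5\right) 14 = 7 \left(-5 + \frac{5}{3}\right) 14 = 7 \left(- \frac{10}{3}\right) 14 = \left(- \frac{70}{3}\right) 14 = - \frac{980}{3}$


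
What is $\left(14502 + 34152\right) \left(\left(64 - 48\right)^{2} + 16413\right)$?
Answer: $811013526$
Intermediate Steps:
$\left(14502 + 34152\right) \left(\left(64 - 48\right)^{2} + 16413\right) = 48654 \left(16^{2} + 16413\right) = 48654 \left(256 + 16413\right) = 48654 \cdot 16669 = 811013526$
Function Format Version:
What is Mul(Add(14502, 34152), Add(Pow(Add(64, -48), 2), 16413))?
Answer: 811013526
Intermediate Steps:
Mul(Add(14502, 34152), Add(Pow(Add(64, -48), 2), 16413)) = Mul(48654, Add(Pow(16, 2), 16413)) = Mul(48654, Add(256, 16413)) = Mul(48654, 16669) = 811013526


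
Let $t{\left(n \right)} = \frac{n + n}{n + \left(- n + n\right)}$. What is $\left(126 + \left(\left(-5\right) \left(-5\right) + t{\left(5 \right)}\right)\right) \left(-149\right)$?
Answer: $-22797$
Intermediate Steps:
$t{\left(n \right)} = 2$ ($t{\left(n \right)} = \frac{2 n}{n + 0} = \frac{2 n}{n} = 2$)
$\left(126 + \left(\left(-5\right) \left(-5\right) + t{\left(5 \right)}\right)\right) \left(-149\right) = \left(126 + \left(\left(-5\right) \left(-5\right) + 2\right)\right) \left(-149\right) = \left(126 + \left(25 + 2\right)\right) \left(-149\right) = \left(126 + 27\right) \left(-149\right) = 153 \left(-149\right) = -22797$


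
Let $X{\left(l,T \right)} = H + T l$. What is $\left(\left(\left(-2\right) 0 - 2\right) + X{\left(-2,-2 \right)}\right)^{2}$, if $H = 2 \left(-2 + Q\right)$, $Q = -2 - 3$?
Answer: $144$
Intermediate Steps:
$Q = -5$ ($Q = -2 - 3 = -5$)
$H = -14$ ($H = 2 \left(-2 - 5\right) = 2 \left(-7\right) = -14$)
$X{\left(l,T \right)} = -14 + T l$
$\left(\left(\left(-2\right) 0 - 2\right) + X{\left(-2,-2 \right)}\right)^{2} = \left(\left(\left(-2\right) 0 - 2\right) - 10\right)^{2} = \left(\left(0 - 2\right) + \left(-14 + 4\right)\right)^{2} = \left(-2 - 10\right)^{2} = \left(-12\right)^{2} = 144$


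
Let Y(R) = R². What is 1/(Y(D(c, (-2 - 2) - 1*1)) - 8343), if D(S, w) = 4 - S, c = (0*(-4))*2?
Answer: -1/8327 ≈ -0.00012009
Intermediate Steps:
c = 0 (c = 0*2 = 0)
1/(Y(D(c, (-2 - 2) - 1*1)) - 8343) = 1/((4 - 1*0)² - 8343) = 1/((4 + 0)² - 8343) = 1/(4² - 8343) = 1/(16 - 8343) = 1/(-8327) = -1/8327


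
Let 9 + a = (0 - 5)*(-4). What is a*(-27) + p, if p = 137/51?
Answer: -15010/51 ≈ -294.31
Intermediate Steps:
p = 137/51 (p = 137*(1/51) = 137/51 ≈ 2.6863)
a = 11 (a = -9 + (0 - 5)*(-4) = -9 - 5*(-4) = -9 + 20 = 11)
a*(-27) + p = 11*(-27) + 137/51 = -297 + 137/51 = -15010/51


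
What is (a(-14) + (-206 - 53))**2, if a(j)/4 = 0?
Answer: 67081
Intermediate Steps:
a(j) = 0 (a(j) = 4*0 = 0)
(a(-14) + (-206 - 53))**2 = (0 + (-206 - 53))**2 = (0 - 259)**2 = (-259)**2 = 67081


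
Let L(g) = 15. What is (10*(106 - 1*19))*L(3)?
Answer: 13050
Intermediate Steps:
(10*(106 - 1*19))*L(3) = (10*(106 - 1*19))*15 = (10*(106 - 19))*15 = (10*87)*15 = 870*15 = 13050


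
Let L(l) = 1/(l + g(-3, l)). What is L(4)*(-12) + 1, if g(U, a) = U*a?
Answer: 5/2 ≈ 2.5000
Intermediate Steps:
L(l) = -1/(2*l) (L(l) = 1/(l - 3*l) = 1/(-2*l) = -1/(2*l))
L(4)*(-12) + 1 = -1/2/4*(-12) + 1 = -1/2*1/4*(-12) + 1 = -1/8*(-12) + 1 = 3/2 + 1 = 5/2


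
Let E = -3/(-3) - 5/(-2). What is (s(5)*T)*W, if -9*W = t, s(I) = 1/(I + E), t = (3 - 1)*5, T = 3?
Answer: -20/51 ≈ -0.39216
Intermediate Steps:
E = 7/2 (E = -3*(-⅓) - 5*(-½) = 1 + 5/2 = 7/2 ≈ 3.5000)
t = 10 (t = 2*5 = 10)
s(I) = 1/(7/2 + I) (s(I) = 1/(I + 7/2) = 1/(7/2 + I))
W = -10/9 (W = -⅑*10 = -10/9 ≈ -1.1111)
(s(5)*T)*W = ((2/(7 + 2*5))*3)*(-10/9) = ((2/(7 + 10))*3)*(-10/9) = ((2/17)*3)*(-10/9) = (6/17)*(-10/9) = -20/51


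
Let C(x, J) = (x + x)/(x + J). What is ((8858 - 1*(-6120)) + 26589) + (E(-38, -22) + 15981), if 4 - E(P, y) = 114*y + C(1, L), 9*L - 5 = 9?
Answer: 1381362/23 ≈ 60059.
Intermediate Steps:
L = 14/9 (L = 5/9 + (⅑)*9 = 5/9 + 1 = 14/9 ≈ 1.5556)
C(x, J) = 2*x/(J + x) (C(x, J) = (2*x)/(J + x) = 2*x/(J + x))
E(P, y) = 74/23 - 114*y (E(P, y) = 4 - (114*y + 2*1/(14/9 + 1)) = 4 - (114*y + 2*1/(23/9)) = 4 - (114*y + 2*1*(9/23)) = 4 - (114*y + 18/23) = 4 - (18/23 + 114*y) = 4 + (-18/23 - 114*y) = 74/23 - 114*y)
((8858 - 1*(-6120)) + 26589) + (E(-38, -22) + 15981) = ((8858 - 1*(-6120)) + 26589) + ((74/23 - 114*(-22)) + 15981) = ((8858 + 6120) + 26589) + ((74/23 + 2508) + 15981) = (14978 + 26589) + (57758/23 + 15981) = 41567 + 425321/23 = 1381362/23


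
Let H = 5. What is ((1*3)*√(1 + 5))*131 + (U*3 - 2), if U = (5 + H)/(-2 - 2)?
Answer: -19/2 + 393*√6 ≈ 953.15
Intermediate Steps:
U = -5/2 (U = (5 + 5)/(-2 - 2) = 10/(-4) = 10*(-¼) = -5/2 ≈ -2.5000)
((1*3)*√(1 + 5))*131 + (U*3 - 2) = ((1*3)*√(1 + 5))*131 + (-5/2*3 - 2) = (3*√6)*131 + (-15/2 - 2) = 393*√6 - 19/2 = -19/2 + 393*√6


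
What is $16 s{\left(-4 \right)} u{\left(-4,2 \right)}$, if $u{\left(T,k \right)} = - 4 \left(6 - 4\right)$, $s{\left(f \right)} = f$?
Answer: $512$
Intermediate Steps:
$u{\left(T,k \right)} = -8$ ($u{\left(T,k \right)} = \left(-4\right) 2 = -8$)
$16 s{\left(-4 \right)} u{\left(-4,2 \right)} = 16 \left(-4\right) \left(-8\right) = \left(-64\right) \left(-8\right) = 512$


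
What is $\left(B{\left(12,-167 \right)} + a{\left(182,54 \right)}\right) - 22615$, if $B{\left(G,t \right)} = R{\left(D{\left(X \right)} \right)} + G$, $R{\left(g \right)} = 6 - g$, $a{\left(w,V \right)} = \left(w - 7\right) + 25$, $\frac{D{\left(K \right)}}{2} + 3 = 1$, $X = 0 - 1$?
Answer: $-22393$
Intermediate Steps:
$X = -1$
$D{\left(K \right)} = -4$ ($D{\left(K \right)} = -6 + 2 \cdot 1 = -6 + 2 = -4$)
$a{\left(w,V \right)} = 18 + w$ ($a{\left(w,V \right)} = \left(-7 + w\right) + 25 = 18 + w$)
$B{\left(G,t \right)} = 10 + G$ ($B{\left(G,t \right)} = \left(6 - -4\right) + G = \left(6 + 4\right) + G = 10 + G$)
$\left(B{\left(12,-167 \right)} + a{\left(182,54 \right)}\right) - 22615 = \left(\left(10 + 12\right) + \left(18 + 182\right)\right) - 22615 = \left(22 + 200\right) - 22615 = 222 - 22615 = -22393$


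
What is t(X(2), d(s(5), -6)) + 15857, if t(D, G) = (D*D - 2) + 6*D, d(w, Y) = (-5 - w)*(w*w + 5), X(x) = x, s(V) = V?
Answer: 15871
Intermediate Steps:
d(w, Y) = (-5 - w)*(5 + w²) (d(w, Y) = (-5 - w)*(w² + 5) = (-5 - w)*(5 + w²))
t(D, G) = -2 + D² + 6*D (t(D, G) = (D² - 2) + 6*D = (-2 + D²) + 6*D = -2 + D² + 6*D)
t(X(2), d(s(5), -6)) + 15857 = (-2 + 2² + 6*2) + 15857 = (-2 + 4 + 12) + 15857 = 14 + 15857 = 15871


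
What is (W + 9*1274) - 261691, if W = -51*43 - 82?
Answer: -252500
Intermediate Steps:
W = -2275 (W = -2193 - 82 = -2275)
(W + 9*1274) - 261691 = (-2275 + 9*1274) - 261691 = (-2275 + 11466) - 261691 = 9191 - 261691 = -252500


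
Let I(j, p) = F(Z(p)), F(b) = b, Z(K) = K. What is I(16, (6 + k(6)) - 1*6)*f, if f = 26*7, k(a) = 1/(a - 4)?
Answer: 91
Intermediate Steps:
k(a) = 1/(-4 + a)
f = 182
I(j, p) = p
I(16, (6 + k(6)) - 1*6)*f = ((6 + 1/(-4 + 6)) - 1*6)*182 = ((6 + 1/2) - 6)*182 = ((6 + ½) - 6)*182 = (13/2 - 6)*182 = (½)*182 = 91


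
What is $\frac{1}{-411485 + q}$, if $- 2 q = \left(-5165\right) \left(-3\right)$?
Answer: $- \frac{2}{838465} \approx -2.3853 \cdot 10^{-6}$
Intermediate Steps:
$q = - \frac{15495}{2}$ ($q = - \frac{\left(-5165\right) \left(-3\right)}{2} = \left(- \frac{1}{2}\right) 15495 = - \frac{15495}{2} \approx -7747.5$)
$\frac{1}{-411485 + q} = \frac{1}{-411485 - \frac{15495}{2}} = \frac{1}{- \frac{838465}{2}} = - \frac{2}{838465}$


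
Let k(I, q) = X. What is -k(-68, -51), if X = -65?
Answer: 65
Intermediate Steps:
k(I, q) = -65
-k(-68, -51) = -1*(-65) = 65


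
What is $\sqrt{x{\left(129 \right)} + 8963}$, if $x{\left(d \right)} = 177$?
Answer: $2 \sqrt{2285} \approx 95.603$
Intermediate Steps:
$\sqrt{x{\left(129 \right)} + 8963} = \sqrt{177 + 8963} = \sqrt{9140} = 2 \sqrt{2285}$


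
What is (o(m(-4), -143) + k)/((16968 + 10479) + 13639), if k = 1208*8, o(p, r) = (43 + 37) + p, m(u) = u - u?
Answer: 4872/20543 ≈ 0.23716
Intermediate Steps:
m(u) = 0
o(p, r) = 80 + p
k = 9664
(o(m(-4), -143) + k)/((16968 + 10479) + 13639) = ((80 + 0) + 9664)/((16968 + 10479) + 13639) = (80 + 9664)/(27447 + 13639) = 9744/41086 = 9744*(1/41086) = 4872/20543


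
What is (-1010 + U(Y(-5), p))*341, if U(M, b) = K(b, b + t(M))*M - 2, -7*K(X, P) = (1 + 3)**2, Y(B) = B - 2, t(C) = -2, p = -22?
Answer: -339636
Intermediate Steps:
Y(B) = -2 + B
K(X, P) = -16/7 (K(X, P) = -(1 + 3)**2/7 = -1/7*4**2 = -1/7*16 = -16/7)
U(M, b) = -2 - 16*M/7 (U(M, b) = -16*M/7 - 2 = -2 - 16*M/7)
(-1010 + U(Y(-5), p))*341 = (-1010 + (-2 - 16*(-2 - 5)/7))*341 = (-1010 + (-2 - 16/7*(-7)))*341 = (-1010 + (-2 + 16))*341 = (-1010 + 14)*341 = -996*341 = -339636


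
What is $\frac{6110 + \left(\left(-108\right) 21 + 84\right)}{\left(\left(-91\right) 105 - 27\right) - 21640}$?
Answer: $- \frac{1963}{15611} \approx -0.12574$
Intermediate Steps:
$\frac{6110 + \left(\left(-108\right) 21 + 84\right)}{\left(\left(-91\right) 105 - 27\right) - 21640} = \frac{6110 + \left(-2268 + 84\right)}{\left(-9555 - 27\right) - 21640} = \frac{6110 - 2184}{-9582 - 21640} = \frac{3926}{-31222} = 3926 \left(- \frac{1}{31222}\right) = - \frac{1963}{15611}$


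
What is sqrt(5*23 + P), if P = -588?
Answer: I*sqrt(473) ≈ 21.749*I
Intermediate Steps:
sqrt(5*23 + P) = sqrt(5*23 - 588) = sqrt(115 - 588) = sqrt(-473) = I*sqrt(473)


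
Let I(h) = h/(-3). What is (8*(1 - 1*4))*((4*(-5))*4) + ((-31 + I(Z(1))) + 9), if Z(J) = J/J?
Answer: 5693/3 ≈ 1897.7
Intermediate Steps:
Z(J) = 1
I(h) = -h/3 (I(h) = h*(-⅓) = -h/3)
(8*(1 - 1*4))*((4*(-5))*4) + ((-31 + I(Z(1))) + 9) = (8*(1 - 1*4))*((4*(-5))*4) + ((-31 - ⅓*1) + 9) = (8*(1 - 4))*(-20*4) + ((-31 - ⅓) + 9) = (8*(-3))*(-80) + (-94/3 + 9) = -24*(-80) - 67/3 = 1920 - 67/3 = 5693/3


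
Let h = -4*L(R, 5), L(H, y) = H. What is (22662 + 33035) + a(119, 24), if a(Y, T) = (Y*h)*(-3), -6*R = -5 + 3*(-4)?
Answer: 59743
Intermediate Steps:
R = 17/6 (R = -(-5 + 3*(-4))/6 = -(-5 - 12)/6 = -1/6*(-17) = 17/6 ≈ 2.8333)
h = -34/3 (h = -4*17/6 = -34/3 ≈ -11.333)
a(Y, T) = 34*Y (a(Y, T) = (Y*(-34/3))*(-3) = -34*Y/3*(-3) = 34*Y)
(22662 + 33035) + a(119, 24) = (22662 + 33035) + 34*119 = 55697 + 4046 = 59743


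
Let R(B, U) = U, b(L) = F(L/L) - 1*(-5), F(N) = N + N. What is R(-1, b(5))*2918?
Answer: 20426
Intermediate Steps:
F(N) = 2*N
b(L) = 7 (b(L) = 2*(L/L) - 1*(-5) = 2*1 + 5 = 2 + 5 = 7)
R(-1, b(5))*2918 = 7*2918 = 20426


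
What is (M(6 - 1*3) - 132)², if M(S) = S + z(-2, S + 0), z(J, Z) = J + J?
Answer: 17689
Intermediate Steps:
z(J, Z) = 2*J
M(S) = -4 + S (M(S) = S + 2*(-2) = S - 4 = -4 + S)
(M(6 - 1*3) - 132)² = ((-4 + (6 - 1*3)) - 132)² = ((-4 + (6 - 3)) - 132)² = ((-4 + 3) - 132)² = (-1 - 132)² = (-133)² = 17689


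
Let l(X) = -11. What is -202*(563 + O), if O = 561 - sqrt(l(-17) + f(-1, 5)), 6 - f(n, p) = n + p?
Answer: -227048 + 606*I ≈ -2.2705e+5 + 606.0*I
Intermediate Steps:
f(n, p) = 6 - n - p (f(n, p) = 6 - (n + p) = 6 + (-n - p) = 6 - n - p)
O = 561 - 3*I (O = 561 - sqrt(-11 + (6 - 1*(-1) - 1*5)) = 561 - sqrt(-11 + (6 + 1 - 5)) = 561 - sqrt(-11 + 2) = 561 - sqrt(-9) = 561 - 3*I ≈ 561.0 - 3.0*I)
-202*(563 + O) = -202*(563 + (561 - 3*I)) = -202*(1124 - 3*I) = -227048 + 606*I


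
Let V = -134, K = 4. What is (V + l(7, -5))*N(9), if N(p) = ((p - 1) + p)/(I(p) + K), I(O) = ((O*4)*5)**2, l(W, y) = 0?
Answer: -1139/16202 ≈ -0.070300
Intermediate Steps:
I(O) = 400*O**2 (I(O) = ((4*O)*5)**2 = (20*O)**2 = 400*O**2)
N(p) = (-1 + 2*p)/(4 + 400*p**2) (N(p) = ((p - 1) + p)/(400*p**2 + 4) = ((-1 + p) + p)/(4 + 400*p**2) = (-1 + 2*p)/(4 + 400*p**2))
(V + l(7, -5))*N(9) = (-134 + 0)*((-1 + 2*9)/(4*(1 + 100*9**2))) = -67*(-1 + 18)/(2*(1 + 100*81)) = -67*17/(2*(1 + 8100)) = -67*17/(2*8101) = -134*17/32404 = -1139/16202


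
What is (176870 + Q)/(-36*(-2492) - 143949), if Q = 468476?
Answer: -645346/54237 ≈ -11.899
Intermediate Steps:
(176870 + Q)/(-36*(-2492) - 143949) = (176870 + 468476)/(-36*(-2492) - 143949) = 645346/(89712 - 143949) = 645346/(-54237) = 645346*(-1/54237) = -645346/54237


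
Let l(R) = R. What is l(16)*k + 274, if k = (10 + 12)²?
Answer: 8018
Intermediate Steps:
k = 484 (k = 22² = 484)
l(16)*k + 274 = 16*484 + 274 = 7744 + 274 = 8018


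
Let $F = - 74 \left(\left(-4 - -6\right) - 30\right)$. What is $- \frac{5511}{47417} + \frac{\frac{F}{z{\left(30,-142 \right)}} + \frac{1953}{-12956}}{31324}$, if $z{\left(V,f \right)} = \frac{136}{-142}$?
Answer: $- \frac{60616920097201}{327138116867216} \approx -0.18529$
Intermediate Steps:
$z{\left(V,f \right)} = - \frac{68}{71}$ ($z{\left(V,f \right)} = 136 \left(- \frac{1}{142}\right) = - \frac{68}{71}$)
$F = 2072$ ($F = - 74 \left(\left(-4 + 6\right) - 30\right) = - 74 \left(2 - 30\right) = \left(-74\right) \left(-28\right) = 2072$)
$- \frac{5511}{47417} + \frac{\frac{F}{z{\left(30,-142 \right)}} + \frac{1953}{-12956}}{31324} = - \frac{5511}{47417} + \frac{\frac{2072}{- \frac{68}{71}} + \frac{1953}{-12956}}{31324} = \left(-5511\right) \frac{1}{47417} + \left(2072 \left(- \frac{71}{68}\right) + 1953 \left(- \frac{1}{12956}\right)\right) \frac{1}{31324} = - \frac{5511}{47417} + \left(- \frac{36778}{17} - \frac{1953}{12956}\right) \frac{1}{31324} = - \frac{5511}{47417} - \frac{476528969}{6899173648} = - \frac{60616920097201}{327138116867216}$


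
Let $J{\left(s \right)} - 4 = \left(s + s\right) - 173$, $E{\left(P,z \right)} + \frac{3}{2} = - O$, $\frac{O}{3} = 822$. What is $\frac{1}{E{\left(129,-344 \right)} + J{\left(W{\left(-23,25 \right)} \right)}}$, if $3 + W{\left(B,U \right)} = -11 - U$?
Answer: $- \frac{2}{5429} \approx -0.00036839$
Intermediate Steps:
$O = 2466$ ($O = 3 \cdot 822 = 2466$)
$E{\left(P,z \right)} = - \frac{4935}{2}$ ($E{\left(P,z \right)} = - \frac{3}{2} - 2466 = - \frac{4935}{2}$)
$W{\left(B,U \right)} = -14 - U$ ($W{\left(B,U \right)} = -3 - \left(11 + U\right) = -14 - U$)
$J{\left(s \right)} = -169 + 2 s$ ($J{\left(s \right)} = 4 + \left(\left(s + s\right) - 173\right) = 4 + \left(2 s - 173\right) = 4 + \left(-173 + 2 s\right) = -169 + 2 s$)
$\frac{1}{E{\left(129,-344 \right)} + J{\left(W{\left(-23,25 \right)} \right)}} = \frac{1}{- \frac{4935}{2} - \left(169 - 2 \left(-14 - 25\right)\right)} = \frac{1}{- \frac{4935}{2} + \left(-169 + 2 \left(-39\right)\right)} = \frac{1}{- \frac{4935}{2} - 247} = \frac{1}{- \frac{5429}{2}} = - \frac{2}{5429}$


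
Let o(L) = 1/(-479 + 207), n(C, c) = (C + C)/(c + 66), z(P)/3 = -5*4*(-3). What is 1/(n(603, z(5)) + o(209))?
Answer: 11152/54631 ≈ 0.20413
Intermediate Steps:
z(P) = 180 (z(P) = 3*(-5*4*(-3)) = 3*(-20*(-3)) = 3*60 = 180)
n(C, c) = 2*C/(66 + c) (n(C, c) = (2*C)/(66 + c) = 2*C/(66 + c))
o(L) = -1/272 (o(L) = 1/(-272) = -1/272)
1/(n(603, z(5)) + o(209)) = 1/(2*603/(66 + 180) - 1/272) = 1/(2*603/246 - 1/272) = 1/(2*603*(1/246) - 1/272) = 1/(201/41 - 1/272) = 1/(54631/11152) = 11152/54631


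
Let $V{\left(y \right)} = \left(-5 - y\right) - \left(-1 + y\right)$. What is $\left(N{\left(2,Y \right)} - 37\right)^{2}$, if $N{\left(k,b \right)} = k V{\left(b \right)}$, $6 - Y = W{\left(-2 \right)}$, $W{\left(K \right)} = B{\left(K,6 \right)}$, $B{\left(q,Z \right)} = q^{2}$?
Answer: $2809$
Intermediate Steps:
$W{\left(K \right)} = K^{2}$
$Y = 2$ ($Y = 6 - \left(-2\right)^{2} = 6 - 4 = 2$)
$V{\left(y \right)} = -4 - 2 y$ ($V{\left(y \right)} = \left(-5 - y\right) - \left(-1 + y\right) = -4 - 2 y$)
$N{\left(k,b \right)} = k \left(-4 - 2 b\right)$
$\left(N{\left(2,Y \right)} - 37\right)^{2} = \left(\left(-2\right) 2 \left(2 + 2\right) - 37\right)^{2} = \left(\left(-2\right) 2 \cdot 4 - 37\right)^{2} = \left(-16 - 37\right)^{2} = \left(-53\right)^{2} = 2809$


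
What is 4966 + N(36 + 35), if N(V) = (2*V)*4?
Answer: 5534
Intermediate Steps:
N(V) = 8*V
4966 + N(36 + 35) = 4966 + 8*(36 + 35) = 4966 + 8*71 = 4966 + 568 = 5534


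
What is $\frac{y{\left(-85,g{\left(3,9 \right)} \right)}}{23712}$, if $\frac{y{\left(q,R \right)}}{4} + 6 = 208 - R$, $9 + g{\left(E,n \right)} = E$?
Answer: $\frac{2}{57} \approx 0.035088$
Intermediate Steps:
$g{\left(E,n \right)} = -9 + E$
$y{\left(q,R \right)} = 808 - 4 R$ ($y{\left(q,R \right)} = -24 + 4 \left(208 - R\right) = -24 - \left(-832 + 4 R\right) = 808 - 4 R$)
$\frac{y{\left(-85,g{\left(3,9 \right)} \right)}}{23712} = \frac{808 - 4 \left(-9 + 3\right)}{23712} = \left(808 - -24\right) \frac{1}{23712} = \left(808 + 24\right) \frac{1}{23712} = 832 \cdot \frac{1}{23712} = \frac{2}{57}$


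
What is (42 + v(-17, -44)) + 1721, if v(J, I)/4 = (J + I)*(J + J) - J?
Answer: 10127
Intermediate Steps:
v(J, I) = -4*J + 8*J*(I + J) (v(J, I) = 4*((J + I)*(J + J) - J) = 4*((I + J)*(2*J) - J) = 4*(2*J*(I + J) - J) = 4*(-J + 2*J*(I + J)) = -4*J + 8*J*(I + J))
(42 + v(-17, -44)) + 1721 = (42 + 4*(-17)*(-1 + 2*(-44) + 2*(-17))) + 1721 = (42 + 4*(-17)*(-1 - 88 - 34)) + 1721 = (42 + 4*(-17)*(-123)) + 1721 = (42 + 8364) + 1721 = 8406 + 1721 = 10127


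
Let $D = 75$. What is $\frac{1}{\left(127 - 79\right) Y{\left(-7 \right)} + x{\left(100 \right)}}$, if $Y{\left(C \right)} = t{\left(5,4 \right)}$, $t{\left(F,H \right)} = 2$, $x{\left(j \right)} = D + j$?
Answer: $\frac{1}{271} \approx 0.00369$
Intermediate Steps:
$x{\left(j \right)} = 75 + j$
$Y{\left(C \right)} = 2$
$\frac{1}{\left(127 - 79\right) Y{\left(-7 \right)} + x{\left(100 \right)}} = \frac{1}{\left(127 - 79\right) 2 + \left(75 + 100\right)} = \frac{1}{48 \cdot 2 + 175} = \frac{1}{96 + 175} = \frac{1}{271}$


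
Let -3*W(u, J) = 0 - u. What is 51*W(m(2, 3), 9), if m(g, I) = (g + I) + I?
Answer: 136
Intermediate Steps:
m(g, I) = g + 2*I (m(g, I) = (I + g) + I = g + 2*I)
W(u, J) = u/3 (W(u, J) = -(0 - u)/3 = -(-1)*u/3 = u/3)
51*W(m(2, 3), 9) = 51*((2 + 2*3)/3) = 51*((2 + 6)/3) = 51*((⅓)*8) = 51*(8/3) = 136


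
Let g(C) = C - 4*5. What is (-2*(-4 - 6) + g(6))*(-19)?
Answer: -114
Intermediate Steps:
g(C) = -20 + C (g(C) = C - 20 = -20 + C)
(-2*(-4 - 6) + g(6))*(-19) = (-2*(-4 - 6) + (-20 + 6))*(-19) = (-2*(-10) - 14)*(-19) = (20 - 14)*(-19) = 6*(-19) = -114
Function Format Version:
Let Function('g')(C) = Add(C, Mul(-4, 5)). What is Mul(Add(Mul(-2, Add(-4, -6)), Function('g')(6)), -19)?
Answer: -114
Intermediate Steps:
Function('g')(C) = Add(-20, C) (Function('g')(C) = Add(C, -20) = Add(-20, C))
Mul(Add(Mul(-2, Add(-4, -6)), Function('g')(6)), -19) = Mul(Add(Mul(-2, Add(-4, -6)), Add(-20, 6)), -19) = Mul(Add(Mul(-2, -10), -14), -19) = Mul(Add(20, -14), -19) = Mul(6, -19) = -114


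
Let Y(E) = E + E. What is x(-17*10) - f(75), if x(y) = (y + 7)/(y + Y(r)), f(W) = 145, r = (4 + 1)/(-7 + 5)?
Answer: -25212/175 ≈ -144.07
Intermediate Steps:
r = -5/2 (r = 5/(-2) = 5*(-½) = -5/2 ≈ -2.5000)
Y(E) = 2*E
x(y) = (7 + y)/(-5 + y) (x(y) = (y + 7)/(y + 2*(-5/2)) = (7 + y)/(y - 5) = (7 + y)/(-5 + y))
x(-17*10) - f(75) = (7 - 17*10)/(-5 - 17*10) - 1*145 = (7 - 170)/(-5 - 170) - 145 = -163/(-175) - 145 = -1/175*(-163) - 145 = 163/175 - 145 = -25212/175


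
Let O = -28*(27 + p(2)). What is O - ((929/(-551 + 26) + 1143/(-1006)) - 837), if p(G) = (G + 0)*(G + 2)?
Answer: -73990801/528150 ≈ -140.09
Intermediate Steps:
p(G) = G*(2 + G)
O = -980 (O = -28*(27 + 2*(2 + 2)) = -28*(27 + 2*4) = -28*(27 + 8) = -28*35 = -980)
O - ((929/(-551 + 26) + 1143/(-1006)) - 837) = -980 - ((929/(-551 + 26) + 1143/(-1006)) - 837) = -980 - ((929/(-525) + 1143*(-1/1006)) - 837) = -980 - ((929*(-1/525) - 1143/1006) - 837) = -980 - ((-929/525 - 1143/1006) - 837) = -980 - (-1534649/528150 - 837) = -980 - 1*(-443596199/528150) = -980 + 443596199/528150 = -73990801/528150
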